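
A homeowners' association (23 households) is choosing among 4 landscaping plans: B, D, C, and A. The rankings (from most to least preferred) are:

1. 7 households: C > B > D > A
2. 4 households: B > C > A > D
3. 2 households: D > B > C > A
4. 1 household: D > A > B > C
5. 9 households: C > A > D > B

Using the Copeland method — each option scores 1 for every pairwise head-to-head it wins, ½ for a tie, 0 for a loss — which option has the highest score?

B: beats A; loses to D and C → score 1.
D: beats B; loses to C and A → score 1.
C: beats B, D, and A → score 3.
A: beats D; loses to B and C → score 1.
C has the best pairwise record.

C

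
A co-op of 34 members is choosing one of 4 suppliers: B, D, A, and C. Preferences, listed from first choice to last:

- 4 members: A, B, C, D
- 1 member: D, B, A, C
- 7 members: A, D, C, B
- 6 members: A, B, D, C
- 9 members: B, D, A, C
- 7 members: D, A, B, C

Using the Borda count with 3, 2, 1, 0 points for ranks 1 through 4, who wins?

B: 4·2 + 1·2 + 7·0 + 6·2 + 9·3 + 7·1 = 56
D: 4·0 + 1·3 + 7·2 + 6·1 + 9·2 + 7·3 = 62
A: 4·3 + 1·1 + 7·3 + 6·3 + 9·1 + 7·2 = 75
C: 4·1 + 1·0 + 7·1 + 6·0 + 9·0 + 7·0 = 11
A has the highest Borda score (75).

A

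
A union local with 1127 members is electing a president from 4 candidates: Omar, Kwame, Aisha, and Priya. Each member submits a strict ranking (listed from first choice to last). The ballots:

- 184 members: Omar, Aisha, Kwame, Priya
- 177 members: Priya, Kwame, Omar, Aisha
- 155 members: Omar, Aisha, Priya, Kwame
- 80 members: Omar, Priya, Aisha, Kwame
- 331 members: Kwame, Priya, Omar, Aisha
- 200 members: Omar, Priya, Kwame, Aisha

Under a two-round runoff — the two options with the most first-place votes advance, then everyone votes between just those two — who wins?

Round 1 first-place votes: Omar 619, Kwame 331, Aisha 0, Priya 177.
Omar and Kwame advance.
Runoff: Omar is preferred to Kwame by 619 voters; Kwame by 508.
Omar wins the runoff.

Omar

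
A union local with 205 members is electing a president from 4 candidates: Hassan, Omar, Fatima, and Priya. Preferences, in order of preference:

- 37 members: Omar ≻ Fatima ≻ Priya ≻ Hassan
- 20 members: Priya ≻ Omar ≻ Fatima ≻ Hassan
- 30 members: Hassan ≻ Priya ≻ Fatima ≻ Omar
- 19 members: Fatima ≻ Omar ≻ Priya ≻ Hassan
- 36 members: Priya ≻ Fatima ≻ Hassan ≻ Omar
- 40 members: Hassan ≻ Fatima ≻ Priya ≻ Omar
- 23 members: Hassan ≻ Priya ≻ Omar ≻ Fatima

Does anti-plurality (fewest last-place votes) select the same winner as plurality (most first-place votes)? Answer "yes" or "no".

no

Anti-plurality — last-place votes: Hassan 76, Omar 106, Fatima 23, Priya 0. Winner: Priya.
Plurality — first-place votes: Hassan 93, Omar 37, Fatima 19, Priya 56. Winner: Hassan.
The two methods disagree.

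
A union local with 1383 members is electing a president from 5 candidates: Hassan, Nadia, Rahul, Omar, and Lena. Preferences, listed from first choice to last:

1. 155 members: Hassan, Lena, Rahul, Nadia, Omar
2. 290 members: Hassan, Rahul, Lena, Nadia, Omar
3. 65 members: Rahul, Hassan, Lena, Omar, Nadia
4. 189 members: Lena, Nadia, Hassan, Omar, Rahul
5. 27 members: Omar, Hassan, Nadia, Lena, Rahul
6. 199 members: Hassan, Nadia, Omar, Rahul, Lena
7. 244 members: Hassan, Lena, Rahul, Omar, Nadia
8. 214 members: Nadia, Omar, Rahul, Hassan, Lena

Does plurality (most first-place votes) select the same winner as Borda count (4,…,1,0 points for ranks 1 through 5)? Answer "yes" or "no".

Plurality — first-place votes: Hassan 888, Nadia 214, Rahul 65, Omar 27, Lena 189. Winner: Hassan.
Borda — scores: Hassan 4420, Nadia 2519, Rahul 2555, Omar 1646, Lena 2690. Winner: Hassan.
The two methods agree.

yes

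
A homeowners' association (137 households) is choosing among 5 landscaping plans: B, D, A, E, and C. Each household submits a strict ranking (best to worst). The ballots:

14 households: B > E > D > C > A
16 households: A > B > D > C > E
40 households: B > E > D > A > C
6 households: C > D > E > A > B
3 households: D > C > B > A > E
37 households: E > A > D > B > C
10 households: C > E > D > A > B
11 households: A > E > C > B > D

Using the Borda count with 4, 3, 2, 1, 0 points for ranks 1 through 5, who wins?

B: 14·4 + 16·3 + 40·4 + 6·0 + 3·2 + 37·1 + 10·0 + 11·1 = 318
D: 14·2 + 16·2 + 40·2 + 6·3 + 3·4 + 37·2 + 10·2 + 11·0 = 264
A: 14·0 + 16·4 + 40·1 + 6·1 + 3·1 + 37·3 + 10·1 + 11·4 = 278
E: 14·3 + 16·0 + 40·3 + 6·2 + 3·0 + 37·4 + 10·3 + 11·3 = 385
C: 14·1 + 16·1 + 40·0 + 6·4 + 3·3 + 37·0 + 10·4 + 11·2 = 125
E has the highest Borda score (385).

E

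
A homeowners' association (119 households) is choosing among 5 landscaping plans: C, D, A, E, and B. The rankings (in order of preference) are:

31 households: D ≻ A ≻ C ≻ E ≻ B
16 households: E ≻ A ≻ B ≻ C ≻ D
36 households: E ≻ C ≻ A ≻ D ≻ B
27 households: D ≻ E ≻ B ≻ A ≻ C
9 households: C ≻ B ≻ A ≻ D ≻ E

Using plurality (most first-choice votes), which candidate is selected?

D

First-place votes: C 9, D 58, A 0, E 52, B 0.
D has the most first-place votes.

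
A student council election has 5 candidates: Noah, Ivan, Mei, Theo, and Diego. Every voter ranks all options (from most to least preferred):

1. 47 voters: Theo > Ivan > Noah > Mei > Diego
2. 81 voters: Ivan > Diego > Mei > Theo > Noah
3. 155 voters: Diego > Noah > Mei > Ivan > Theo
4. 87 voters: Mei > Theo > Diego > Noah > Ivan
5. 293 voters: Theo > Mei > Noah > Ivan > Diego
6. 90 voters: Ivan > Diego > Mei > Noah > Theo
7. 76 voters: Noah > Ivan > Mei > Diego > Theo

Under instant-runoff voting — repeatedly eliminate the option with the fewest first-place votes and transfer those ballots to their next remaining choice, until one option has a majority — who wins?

Round 1: Noah 76, Ivan 171, Mei 87, Theo 340, Diego 155. Eliminate Noah.
Round 2: Ivan 247, Mei 87, Theo 340, Diego 155. Eliminate Mei.
Round 3: Ivan 247, Theo 427, Diego 155. Theo has a majority.

Theo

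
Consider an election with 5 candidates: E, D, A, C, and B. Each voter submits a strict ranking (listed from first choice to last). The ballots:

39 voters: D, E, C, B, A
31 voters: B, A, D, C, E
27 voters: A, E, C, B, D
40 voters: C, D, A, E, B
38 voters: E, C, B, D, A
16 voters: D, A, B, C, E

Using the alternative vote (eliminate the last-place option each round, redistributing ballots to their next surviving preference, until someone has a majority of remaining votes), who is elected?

D

Round 1: E 38, D 55, A 27, C 40, B 31. Eliminate A.
Round 2: E 65, D 55, C 40, B 31. Eliminate B.
Round 3: E 65, D 86, C 40. Eliminate C.
Round 4: E 65, D 126. D has a majority.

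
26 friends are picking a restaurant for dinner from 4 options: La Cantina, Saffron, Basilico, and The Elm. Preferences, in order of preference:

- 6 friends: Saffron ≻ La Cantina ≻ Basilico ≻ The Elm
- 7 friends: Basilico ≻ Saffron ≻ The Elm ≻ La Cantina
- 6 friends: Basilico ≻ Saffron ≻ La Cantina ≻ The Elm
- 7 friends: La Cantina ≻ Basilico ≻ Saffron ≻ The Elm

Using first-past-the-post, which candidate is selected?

First-place votes: La Cantina 7, Saffron 6, Basilico 13, The Elm 0.
Basilico has the most first-place votes.

Basilico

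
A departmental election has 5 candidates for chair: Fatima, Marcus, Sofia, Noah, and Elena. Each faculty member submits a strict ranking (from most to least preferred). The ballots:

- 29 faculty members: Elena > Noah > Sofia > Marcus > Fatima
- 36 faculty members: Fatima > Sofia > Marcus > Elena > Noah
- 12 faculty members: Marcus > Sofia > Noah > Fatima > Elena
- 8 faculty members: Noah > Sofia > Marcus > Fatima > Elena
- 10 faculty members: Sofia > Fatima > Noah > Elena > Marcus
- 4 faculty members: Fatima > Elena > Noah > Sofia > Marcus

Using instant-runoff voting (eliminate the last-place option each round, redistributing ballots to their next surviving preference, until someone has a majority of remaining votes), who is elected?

Round 1: Fatima 40, Marcus 12, Sofia 10, Noah 8, Elena 29. Eliminate Noah.
Round 2: Fatima 40, Marcus 12, Sofia 18, Elena 29. Eliminate Marcus.
Round 3: Fatima 40, Sofia 30, Elena 29. Eliminate Elena.
Round 4: Fatima 40, Sofia 59. Sofia has a majority.

Sofia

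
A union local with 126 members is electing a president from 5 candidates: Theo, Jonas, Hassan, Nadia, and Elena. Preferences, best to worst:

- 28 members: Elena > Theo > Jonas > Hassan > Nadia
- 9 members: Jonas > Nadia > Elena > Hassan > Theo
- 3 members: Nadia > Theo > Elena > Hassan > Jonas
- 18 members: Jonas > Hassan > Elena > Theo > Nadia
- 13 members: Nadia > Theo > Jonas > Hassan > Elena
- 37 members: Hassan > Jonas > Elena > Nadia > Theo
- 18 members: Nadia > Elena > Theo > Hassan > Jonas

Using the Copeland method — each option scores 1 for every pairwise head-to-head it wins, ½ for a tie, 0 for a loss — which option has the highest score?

Theo: loses to Jonas, Hassan, Nadia, and Elena → score 0.
Jonas: beats Theo, Hassan, Nadia, and Elena → score 4.
Hassan: beats Theo, Nadia, and Elena; loses to Jonas → score 3.
Nadia: beats Theo; loses to Jonas, Hassan, and Elena → score 1.
Elena: beats Theo and Nadia; loses to Jonas and Hassan → score 2.
Jonas has the best pairwise record.

Jonas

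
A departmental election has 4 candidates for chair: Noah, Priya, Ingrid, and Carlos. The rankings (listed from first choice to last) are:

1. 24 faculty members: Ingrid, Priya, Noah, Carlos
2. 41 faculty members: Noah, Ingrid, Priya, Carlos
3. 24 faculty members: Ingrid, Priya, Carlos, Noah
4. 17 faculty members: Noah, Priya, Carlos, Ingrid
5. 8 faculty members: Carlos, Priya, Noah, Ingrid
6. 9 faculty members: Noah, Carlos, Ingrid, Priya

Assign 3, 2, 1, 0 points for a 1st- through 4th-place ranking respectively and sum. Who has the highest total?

Ingrid

Noah: 24·1 + 41·3 + 24·0 + 17·3 + 8·1 + 9·3 = 233
Priya: 24·2 + 41·1 + 24·2 + 17·2 + 8·2 + 9·0 = 187
Ingrid: 24·3 + 41·2 + 24·3 + 17·0 + 8·0 + 9·1 = 235
Carlos: 24·0 + 41·0 + 24·1 + 17·1 + 8·3 + 9·2 = 83
Ingrid has the highest Borda score (235).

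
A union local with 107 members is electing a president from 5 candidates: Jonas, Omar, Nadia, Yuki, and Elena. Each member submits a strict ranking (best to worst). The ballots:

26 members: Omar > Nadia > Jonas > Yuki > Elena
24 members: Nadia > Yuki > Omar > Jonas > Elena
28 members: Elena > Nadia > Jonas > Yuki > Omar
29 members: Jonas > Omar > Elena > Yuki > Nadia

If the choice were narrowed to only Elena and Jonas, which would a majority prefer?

Jonas

Voters preferring Elena to Jonas: 28; preferring Jonas to Elena: 79.
Jonas wins the head-to-head.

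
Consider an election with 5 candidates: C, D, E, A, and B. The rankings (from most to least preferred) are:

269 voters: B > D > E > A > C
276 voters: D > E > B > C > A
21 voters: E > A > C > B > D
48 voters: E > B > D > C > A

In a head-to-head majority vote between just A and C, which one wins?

Voters preferring A to C: 290; preferring C to A: 324.
C wins the head-to-head.

C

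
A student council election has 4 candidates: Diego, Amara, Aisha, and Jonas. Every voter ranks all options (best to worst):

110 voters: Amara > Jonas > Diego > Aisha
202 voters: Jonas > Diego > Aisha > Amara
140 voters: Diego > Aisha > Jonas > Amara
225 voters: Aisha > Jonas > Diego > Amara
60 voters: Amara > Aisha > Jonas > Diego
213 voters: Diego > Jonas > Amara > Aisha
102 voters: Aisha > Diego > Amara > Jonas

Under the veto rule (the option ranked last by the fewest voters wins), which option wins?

Last-place votes: Diego 60, Amara 567, Aisha 323, Jonas 102.
Diego is ranked last by the fewest voters, so Diego wins.

Diego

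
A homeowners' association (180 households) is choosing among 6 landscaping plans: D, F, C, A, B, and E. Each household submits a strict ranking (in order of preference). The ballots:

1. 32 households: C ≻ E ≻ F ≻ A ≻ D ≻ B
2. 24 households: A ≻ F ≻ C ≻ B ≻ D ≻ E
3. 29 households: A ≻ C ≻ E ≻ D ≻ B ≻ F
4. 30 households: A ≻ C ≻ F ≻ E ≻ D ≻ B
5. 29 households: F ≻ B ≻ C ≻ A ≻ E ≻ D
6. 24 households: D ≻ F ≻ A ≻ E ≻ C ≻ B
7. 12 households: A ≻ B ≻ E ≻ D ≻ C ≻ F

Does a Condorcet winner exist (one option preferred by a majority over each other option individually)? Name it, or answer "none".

A

A vs D: 156–24 for A.
A vs F: 95–85 for A.
A vs C: 119–61 for A.
A vs B: 151–29 for A.
A vs E: 148–32 for A.
A beats every other option head-to-head.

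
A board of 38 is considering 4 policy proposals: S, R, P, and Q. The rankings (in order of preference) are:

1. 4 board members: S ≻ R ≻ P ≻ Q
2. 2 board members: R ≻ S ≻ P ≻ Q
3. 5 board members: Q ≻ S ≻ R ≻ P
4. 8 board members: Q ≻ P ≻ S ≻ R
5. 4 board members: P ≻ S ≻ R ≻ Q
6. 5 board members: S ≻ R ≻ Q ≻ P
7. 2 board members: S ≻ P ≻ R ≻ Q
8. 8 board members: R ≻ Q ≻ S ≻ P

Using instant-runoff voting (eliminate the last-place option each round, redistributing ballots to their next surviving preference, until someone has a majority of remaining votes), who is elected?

Round 1: S 11, R 10, P 4, Q 13. Eliminate P.
Round 2: S 15, R 10, Q 13. Eliminate R.
Round 3: S 17, Q 21. Q has a majority.

Q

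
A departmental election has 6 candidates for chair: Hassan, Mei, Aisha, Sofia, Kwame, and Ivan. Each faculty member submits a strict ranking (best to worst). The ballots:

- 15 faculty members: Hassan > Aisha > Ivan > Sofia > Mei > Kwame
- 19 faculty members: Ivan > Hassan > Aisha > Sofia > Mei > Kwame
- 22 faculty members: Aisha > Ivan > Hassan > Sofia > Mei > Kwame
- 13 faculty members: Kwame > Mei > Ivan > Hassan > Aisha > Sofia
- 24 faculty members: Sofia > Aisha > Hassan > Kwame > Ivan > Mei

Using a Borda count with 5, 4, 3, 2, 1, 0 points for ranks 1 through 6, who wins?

Aisha

Hassan: 15·5 + 19·4 + 22·3 + 13·2 + 24·3 = 315
Mei: 15·1 + 19·1 + 22·1 + 13·4 + 24·0 = 108
Aisha: 15·4 + 19·3 + 22·5 + 13·1 + 24·4 = 336
Sofia: 15·2 + 19·2 + 22·2 + 13·0 + 24·5 = 232
Kwame: 15·0 + 19·0 + 22·0 + 13·5 + 24·2 = 113
Ivan: 15·3 + 19·5 + 22·4 + 13·3 + 24·1 = 291
Aisha has the highest Borda score (336).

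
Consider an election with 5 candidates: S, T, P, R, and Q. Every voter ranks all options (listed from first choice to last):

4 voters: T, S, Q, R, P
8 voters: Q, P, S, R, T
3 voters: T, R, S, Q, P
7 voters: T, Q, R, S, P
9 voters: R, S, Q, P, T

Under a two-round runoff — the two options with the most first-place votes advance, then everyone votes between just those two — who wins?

R

Round 1 first-place votes: S 0, T 14, P 0, R 9, Q 8.
T and R advance.
Runoff: T is preferred to R by 14 voters; R by 17.
R wins the runoff.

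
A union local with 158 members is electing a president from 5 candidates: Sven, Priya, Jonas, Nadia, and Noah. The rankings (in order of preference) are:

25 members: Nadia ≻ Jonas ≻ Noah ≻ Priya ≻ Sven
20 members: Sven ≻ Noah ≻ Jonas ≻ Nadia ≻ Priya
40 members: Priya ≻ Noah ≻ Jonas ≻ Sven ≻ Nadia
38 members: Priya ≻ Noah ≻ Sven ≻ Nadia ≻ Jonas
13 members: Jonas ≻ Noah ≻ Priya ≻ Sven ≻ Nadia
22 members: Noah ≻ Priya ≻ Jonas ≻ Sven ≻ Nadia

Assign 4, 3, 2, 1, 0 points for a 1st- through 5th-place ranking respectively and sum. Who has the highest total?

Sven: 25·0 + 20·4 + 40·1 + 38·2 + 13·1 + 22·1 = 231
Priya: 25·1 + 20·0 + 40·4 + 38·4 + 13·2 + 22·3 = 429
Jonas: 25·3 + 20·2 + 40·2 + 38·0 + 13·4 + 22·2 = 291
Nadia: 25·4 + 20·1 + 40·0 + 38·1 + 13·0 + 22·0 = 158
Noah: 25·2 + 20·3 + 40·3 + 38·3 + 13·3 + 22·4 = 471
Noah has the highest Borda score (471).

Noah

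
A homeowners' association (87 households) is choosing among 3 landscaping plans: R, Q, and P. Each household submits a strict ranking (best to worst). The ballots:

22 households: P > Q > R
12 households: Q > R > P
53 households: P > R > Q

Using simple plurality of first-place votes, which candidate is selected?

First-place votes: R 0, Q 12, P 75.
P has the most first-place votes.

P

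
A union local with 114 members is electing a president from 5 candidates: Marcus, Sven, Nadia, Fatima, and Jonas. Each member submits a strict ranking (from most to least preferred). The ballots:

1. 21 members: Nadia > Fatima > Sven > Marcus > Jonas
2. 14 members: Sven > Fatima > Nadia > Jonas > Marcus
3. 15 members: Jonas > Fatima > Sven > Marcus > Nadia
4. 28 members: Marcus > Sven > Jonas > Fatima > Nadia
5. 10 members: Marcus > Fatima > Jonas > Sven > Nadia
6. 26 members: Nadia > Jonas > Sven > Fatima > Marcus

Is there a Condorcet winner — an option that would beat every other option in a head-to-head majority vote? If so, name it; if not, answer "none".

Sven

Sven vs Marcus: 76–38 for Sven.
Sven vs Nadia: 67–47 for Sven.
Sven vs Fatima: 68–46 for Sven.
Sven vs Jonas: 63–51 for Sven.
Sven beats every other option head-to-head.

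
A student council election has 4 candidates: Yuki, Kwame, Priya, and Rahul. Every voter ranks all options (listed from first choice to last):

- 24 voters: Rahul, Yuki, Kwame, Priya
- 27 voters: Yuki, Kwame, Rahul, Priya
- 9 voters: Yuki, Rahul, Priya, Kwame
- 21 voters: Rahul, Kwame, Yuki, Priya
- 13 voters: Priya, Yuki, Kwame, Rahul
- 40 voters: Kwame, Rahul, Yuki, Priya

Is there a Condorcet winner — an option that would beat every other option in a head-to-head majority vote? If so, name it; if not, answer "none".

none

Checking pairwise contests:
Rahul beats Yuki 85–49.
Yuki beats Kwame 73–61.
Yuki beats Priya 121–13.
Kwame beats Rahul 80–54.
Every option loses at least one head-to-head, so there is no Condorcet winner.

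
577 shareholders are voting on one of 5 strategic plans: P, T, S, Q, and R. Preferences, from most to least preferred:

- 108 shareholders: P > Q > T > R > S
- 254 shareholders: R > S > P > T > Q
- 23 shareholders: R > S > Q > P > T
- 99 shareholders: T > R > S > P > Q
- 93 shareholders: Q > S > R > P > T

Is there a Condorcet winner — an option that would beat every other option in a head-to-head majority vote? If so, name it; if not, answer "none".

R

R vs P: 469–108 for R.
R vs T: 370–207 for R.
R vs S: 484–93 for R.
R vs Q: 376–201 for R.
R beats every other option head-to-head.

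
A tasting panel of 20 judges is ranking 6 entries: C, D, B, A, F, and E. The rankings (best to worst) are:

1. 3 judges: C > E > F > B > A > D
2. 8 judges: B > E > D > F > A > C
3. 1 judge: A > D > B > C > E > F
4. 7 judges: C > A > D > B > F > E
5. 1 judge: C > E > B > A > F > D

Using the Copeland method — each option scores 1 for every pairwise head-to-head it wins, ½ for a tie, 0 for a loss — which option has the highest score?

C: beats D, B, A, F, and E → score 5.
D: beats F; loses to C, B, A, and E → score 1.
B: beats D, A, F, and E; loses to C → score 4.
A: beats D; loses to C, B, F, and E → score 1.
F: beats A; loses to C, D, B, and E → score 1.
E: beats D, A, and F; loses to C and B → score 3.
C has the best pairwise record.

C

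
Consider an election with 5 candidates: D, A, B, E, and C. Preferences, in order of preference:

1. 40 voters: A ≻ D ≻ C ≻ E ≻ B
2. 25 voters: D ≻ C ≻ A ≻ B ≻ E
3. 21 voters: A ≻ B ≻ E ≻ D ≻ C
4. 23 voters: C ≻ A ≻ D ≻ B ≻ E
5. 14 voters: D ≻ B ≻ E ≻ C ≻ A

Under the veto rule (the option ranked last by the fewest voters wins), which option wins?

Last-place votes: D 0, A 14, B 40, E 48, C 21.
D is ranked last by the fewest voters, so D wins.

D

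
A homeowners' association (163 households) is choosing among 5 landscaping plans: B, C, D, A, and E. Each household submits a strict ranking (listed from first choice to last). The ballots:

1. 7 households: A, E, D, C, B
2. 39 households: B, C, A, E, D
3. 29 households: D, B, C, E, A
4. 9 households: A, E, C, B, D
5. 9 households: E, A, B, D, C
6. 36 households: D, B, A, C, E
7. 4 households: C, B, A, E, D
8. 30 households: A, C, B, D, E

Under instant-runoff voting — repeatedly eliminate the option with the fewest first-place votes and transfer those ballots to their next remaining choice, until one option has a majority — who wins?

Round 1: B 39, C 4, D 65, A 46, E 9. Eliminate C.
Round 2: B 43, D 65, A 46, E 9. Eliminate E.
Round 3: B 43, D 65, A 55. Eliminate B.
Round 4: D 65, A 98. A has a majority.

A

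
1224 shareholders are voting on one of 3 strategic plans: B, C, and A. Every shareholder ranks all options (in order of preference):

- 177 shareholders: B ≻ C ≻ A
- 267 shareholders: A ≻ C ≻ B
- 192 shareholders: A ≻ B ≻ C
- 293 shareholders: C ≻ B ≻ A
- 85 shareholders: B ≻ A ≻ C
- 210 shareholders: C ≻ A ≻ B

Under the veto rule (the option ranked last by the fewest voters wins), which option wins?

Last-place votes: B 477, C 277, A 470.
C is ranked last by the fewest voters, so C wins.

C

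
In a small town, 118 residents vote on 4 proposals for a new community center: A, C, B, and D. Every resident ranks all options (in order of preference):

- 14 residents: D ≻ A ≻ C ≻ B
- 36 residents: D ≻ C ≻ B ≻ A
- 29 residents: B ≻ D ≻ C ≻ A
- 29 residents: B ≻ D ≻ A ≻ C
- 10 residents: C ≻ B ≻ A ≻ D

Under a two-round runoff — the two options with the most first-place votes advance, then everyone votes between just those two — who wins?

Round 1 first-place votes: A 0, C 10, B 58, D 50.
B and D advance.
Runoff: B is preferred to D by 68 voters; D by 50.
B wins the runoff.

B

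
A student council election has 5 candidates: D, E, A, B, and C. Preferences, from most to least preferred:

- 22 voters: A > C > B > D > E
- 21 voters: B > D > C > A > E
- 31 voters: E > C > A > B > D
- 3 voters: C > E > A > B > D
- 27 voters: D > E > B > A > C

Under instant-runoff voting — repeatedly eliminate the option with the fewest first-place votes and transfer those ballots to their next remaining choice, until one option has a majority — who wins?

D

Round 1: D 27, E 31, A 22, B 21, C 3. Eliminate C.
Round 2: D 27, E 34, A 22, B 21. Eliminate B.
Round 3: D 48, E 34, A 22. Eliminate A.
Round 4: D 70, E 34. D has a majority.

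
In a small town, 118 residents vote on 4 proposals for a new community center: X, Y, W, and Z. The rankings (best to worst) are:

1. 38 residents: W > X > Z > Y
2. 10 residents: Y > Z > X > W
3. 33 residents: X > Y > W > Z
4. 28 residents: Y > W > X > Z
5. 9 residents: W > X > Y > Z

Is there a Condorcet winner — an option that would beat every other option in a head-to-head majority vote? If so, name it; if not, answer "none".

none

Checking pairwise contests:
W beats X 75–43.
X beats Y 80–38.
Y beats W 71–47.
X beats Z 108–10.
Every option loses at least one head-to-head, so there is no Condorcet winner.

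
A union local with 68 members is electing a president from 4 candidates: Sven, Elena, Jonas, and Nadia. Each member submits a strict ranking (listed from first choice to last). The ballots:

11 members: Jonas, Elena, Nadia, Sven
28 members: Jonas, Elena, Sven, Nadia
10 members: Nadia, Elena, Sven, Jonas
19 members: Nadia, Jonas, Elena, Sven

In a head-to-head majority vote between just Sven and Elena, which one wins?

Elena

Voters preferring Sven to Elena: 0; preferring Elena to Sven: 68.
Elena wins the head-to-head.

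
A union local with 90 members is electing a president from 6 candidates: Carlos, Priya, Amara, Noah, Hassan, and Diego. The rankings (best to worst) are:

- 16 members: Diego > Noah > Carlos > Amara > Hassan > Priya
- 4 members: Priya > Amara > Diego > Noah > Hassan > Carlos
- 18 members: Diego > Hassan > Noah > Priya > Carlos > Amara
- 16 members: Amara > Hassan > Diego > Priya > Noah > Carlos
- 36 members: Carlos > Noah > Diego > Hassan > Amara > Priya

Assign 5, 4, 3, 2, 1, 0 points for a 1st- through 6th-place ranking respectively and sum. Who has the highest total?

Carlos: 16·3 + 4·0 + 18·1 + 16·0 + 36·5 = 246
Priya: 16·0 + 4·5 + 18·2 + 16·2 + 36·0 = 88
Amara: 16·2 + 4·4 + 18·0 + 16·5 + 36·1 = 164
Noah: 16·4 + 4·2 + 18·3 + 16·1 + 36·4 = 286
Hassan: 16·1 + 4·1 + 18·4 + 16·4 + 36·2 = 228
Diego: 16·5 + 4·3 + 18·5 + 16·3 + 36·3 = 338
Diego has the highest Borda score (338).

Diego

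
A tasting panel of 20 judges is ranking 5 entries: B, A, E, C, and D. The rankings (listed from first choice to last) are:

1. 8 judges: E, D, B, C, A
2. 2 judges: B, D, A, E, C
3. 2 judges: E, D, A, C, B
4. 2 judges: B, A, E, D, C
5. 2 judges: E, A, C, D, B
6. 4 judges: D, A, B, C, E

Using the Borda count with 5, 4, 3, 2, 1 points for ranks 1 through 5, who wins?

D

B: 8·3 + 2·5 + 2·1 + 2·5 + 2·1 + 4·3 = 60
A: 8·1 + 2·3 + 2·3 + 2·4 + 2·4 + 4·4 = 52
E: 8·5 + 2·2 + 2·5 + 2·3 + 2·5 + 4·1 = 74
C: 8·2 + 2·1 + 2·2 + 2·1 + 2·3 + 4·2 = 38
D: 8·4 + 2·4 + 2·4 + 2·2 + 2·2 + 4·5 = 76
D has the highest Borda score (76).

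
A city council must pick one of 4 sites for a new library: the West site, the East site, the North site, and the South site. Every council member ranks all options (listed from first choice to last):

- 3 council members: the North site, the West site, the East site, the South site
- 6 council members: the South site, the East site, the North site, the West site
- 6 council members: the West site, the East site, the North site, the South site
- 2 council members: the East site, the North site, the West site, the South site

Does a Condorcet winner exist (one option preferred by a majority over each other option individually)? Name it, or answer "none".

none

Checking pairwise contests:
the North site beats the West site 11–6.
the West site beats the East site 9–8.
the East site beats the North site 14–3.
the West site beats the South site 11–6.
Every option loses at least one head-to-head, so there is no Condorcet winner.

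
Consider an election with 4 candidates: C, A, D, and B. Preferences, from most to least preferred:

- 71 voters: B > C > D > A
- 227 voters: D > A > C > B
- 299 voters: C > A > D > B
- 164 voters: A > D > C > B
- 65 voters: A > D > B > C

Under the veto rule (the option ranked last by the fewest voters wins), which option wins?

Last-place votes: C 65, A 71, D 0, B 690.
D is ranked last by the fewest voters, so D wins.

D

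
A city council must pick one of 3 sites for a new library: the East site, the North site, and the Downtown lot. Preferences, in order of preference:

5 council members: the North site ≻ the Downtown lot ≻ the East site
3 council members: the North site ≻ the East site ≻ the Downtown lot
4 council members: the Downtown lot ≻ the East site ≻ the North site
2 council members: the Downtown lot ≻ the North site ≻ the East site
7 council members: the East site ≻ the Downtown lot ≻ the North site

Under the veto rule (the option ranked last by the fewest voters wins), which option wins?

the Downtown lot

Last-place votes: the East site 7, the North site 11, the Downtown lot 3.
the Downtown lot is ranked last by the fewest voters, so the Downtown lot wins.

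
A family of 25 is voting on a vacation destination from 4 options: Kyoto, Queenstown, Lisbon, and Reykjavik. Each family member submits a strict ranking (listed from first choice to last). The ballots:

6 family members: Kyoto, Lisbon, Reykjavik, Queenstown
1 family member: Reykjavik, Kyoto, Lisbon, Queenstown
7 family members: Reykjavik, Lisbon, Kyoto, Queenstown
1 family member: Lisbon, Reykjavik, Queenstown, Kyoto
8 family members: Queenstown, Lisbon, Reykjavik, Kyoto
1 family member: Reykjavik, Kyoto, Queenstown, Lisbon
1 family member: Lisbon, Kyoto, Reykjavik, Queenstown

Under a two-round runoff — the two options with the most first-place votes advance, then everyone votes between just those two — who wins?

Reykjavik

Round 1 first-place votes: Kyoto 6, Queenstown 8, Lisbon 2, Reykjavik 9.
Reykjavik and Queenstown advance.
Runoff: Reykjavik is preferred to Queenstown by 17 voters; Queenstown by 8.
Reykjavik wins the runoff.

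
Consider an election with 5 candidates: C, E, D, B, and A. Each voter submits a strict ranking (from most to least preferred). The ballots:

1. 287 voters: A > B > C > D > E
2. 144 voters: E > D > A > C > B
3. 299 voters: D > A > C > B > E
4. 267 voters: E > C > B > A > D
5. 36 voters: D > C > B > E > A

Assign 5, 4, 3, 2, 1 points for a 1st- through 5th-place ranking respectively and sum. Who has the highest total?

A

C: 287·3 + 144·2 + 299·3 + 267·4 + 36·4 = 3258
E: 287·1 + 144·5 + 299·1 + 267·5 + 36·2 = 2713
D: 287·2 + 144·4 + 299·5 + 267·1 + 36·5 = 3092
B: 287·4 + 144·1 + 299·2 + 267·3 + 36·3 = 2799
A: 287·5 + 144·3 + 299·4 + 267·2 + 36·1 = 3633
A has the highest Borda score (3633).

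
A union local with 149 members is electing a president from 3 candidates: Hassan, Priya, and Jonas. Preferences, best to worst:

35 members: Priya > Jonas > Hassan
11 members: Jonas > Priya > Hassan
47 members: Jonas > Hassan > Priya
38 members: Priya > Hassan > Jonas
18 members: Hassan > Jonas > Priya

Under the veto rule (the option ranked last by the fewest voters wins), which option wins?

Last-place votes: Hassan 46, Priya 65, Jonas 38.
Jonas is ranked last by the fewest voters, so Jonas wins.

Jonas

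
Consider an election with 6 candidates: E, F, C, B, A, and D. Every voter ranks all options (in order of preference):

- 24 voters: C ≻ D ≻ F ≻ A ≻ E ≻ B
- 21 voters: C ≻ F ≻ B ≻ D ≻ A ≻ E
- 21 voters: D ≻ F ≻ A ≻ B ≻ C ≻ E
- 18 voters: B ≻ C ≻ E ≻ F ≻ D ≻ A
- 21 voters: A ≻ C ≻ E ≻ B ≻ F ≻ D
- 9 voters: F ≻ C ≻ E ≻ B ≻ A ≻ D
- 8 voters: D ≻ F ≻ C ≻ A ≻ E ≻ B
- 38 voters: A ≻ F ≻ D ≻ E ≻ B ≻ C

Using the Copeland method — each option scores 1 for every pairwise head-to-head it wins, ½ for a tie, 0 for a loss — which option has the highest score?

C

E: beats B; loses to F, C, A, and D → score 1.
F: beats E, B, A, and D; loses to C → score 4.
C: beats E, F, B, and D; ties A → score 4.5.
B: loses to E, F, C, A, and D → score 0.
A: beats E and B; ties C; loses to F and D → score 2.5.
D: beats E, B, and A; loses to F and C → score 3.
C has the best pairwise record.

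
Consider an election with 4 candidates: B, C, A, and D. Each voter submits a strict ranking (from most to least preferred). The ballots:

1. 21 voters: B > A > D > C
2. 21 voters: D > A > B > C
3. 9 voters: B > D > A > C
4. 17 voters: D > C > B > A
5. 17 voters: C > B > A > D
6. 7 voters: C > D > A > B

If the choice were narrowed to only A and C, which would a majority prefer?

Voters preferring A to C: 51; preferring C to A: 41.
A wins the head-to-head.

A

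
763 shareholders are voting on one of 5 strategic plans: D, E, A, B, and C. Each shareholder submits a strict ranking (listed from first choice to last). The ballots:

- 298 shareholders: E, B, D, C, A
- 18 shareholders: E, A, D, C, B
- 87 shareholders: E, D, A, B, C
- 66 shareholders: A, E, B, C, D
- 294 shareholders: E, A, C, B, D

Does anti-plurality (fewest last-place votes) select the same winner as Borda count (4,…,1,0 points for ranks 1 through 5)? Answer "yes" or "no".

Anti-plurality — last-place votes: D 360, E 0, A 298, B 18, C 87. Winner: E.
Borda — scores: D 893, E 2986, A 1374, B 1407, C 970. Winner: E.
The two methods agree.

yes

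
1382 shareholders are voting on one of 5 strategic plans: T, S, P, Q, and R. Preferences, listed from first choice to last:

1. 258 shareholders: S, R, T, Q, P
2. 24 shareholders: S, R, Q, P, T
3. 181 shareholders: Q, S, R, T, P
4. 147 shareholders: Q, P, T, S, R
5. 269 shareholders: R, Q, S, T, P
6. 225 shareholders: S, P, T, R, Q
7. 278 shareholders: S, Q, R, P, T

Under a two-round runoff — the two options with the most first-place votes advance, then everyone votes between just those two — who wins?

S

Round 1 first-place votes: T 0, S 785, P 0, Q 328, R 269.
S and Q advance.
Runoff: S is preferred to Q by 785 voters; Q by 597.
S wins the runoff.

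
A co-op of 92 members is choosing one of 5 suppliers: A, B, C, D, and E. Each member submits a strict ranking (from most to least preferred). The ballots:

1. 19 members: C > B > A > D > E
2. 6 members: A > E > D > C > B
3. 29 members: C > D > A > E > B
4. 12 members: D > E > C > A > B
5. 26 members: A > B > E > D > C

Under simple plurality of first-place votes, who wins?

C

First-place votes: A 32, B 0, C 48, D 12, E 0.
C has the most first-place votes.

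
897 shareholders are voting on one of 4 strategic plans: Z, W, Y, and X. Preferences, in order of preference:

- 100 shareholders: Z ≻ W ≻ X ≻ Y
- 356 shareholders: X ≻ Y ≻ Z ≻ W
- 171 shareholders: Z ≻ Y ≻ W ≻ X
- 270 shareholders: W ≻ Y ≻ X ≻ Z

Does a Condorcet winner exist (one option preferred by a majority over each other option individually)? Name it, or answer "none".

Checking pairwise contests:
Y beats Z 626–271.
Z beats W 627–270.
X beats Y 456–441.
W beats X 541–356.
Every option loses at least one head-to-head, so there is no Condorcet winner.

none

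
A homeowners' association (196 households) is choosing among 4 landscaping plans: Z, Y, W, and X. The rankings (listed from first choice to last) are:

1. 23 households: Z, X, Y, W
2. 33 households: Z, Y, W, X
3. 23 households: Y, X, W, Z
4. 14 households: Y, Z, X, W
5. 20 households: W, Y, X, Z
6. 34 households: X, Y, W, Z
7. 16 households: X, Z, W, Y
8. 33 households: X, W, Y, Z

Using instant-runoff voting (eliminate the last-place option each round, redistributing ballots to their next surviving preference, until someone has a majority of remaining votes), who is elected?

X

Round 1: Z 56, Y 37, W 20, X 83. Eliminate W.
Round 2: Z 56, Y 57, X 83. Eliminate Z.
Round 3: Y 90, X 106. X has a majority.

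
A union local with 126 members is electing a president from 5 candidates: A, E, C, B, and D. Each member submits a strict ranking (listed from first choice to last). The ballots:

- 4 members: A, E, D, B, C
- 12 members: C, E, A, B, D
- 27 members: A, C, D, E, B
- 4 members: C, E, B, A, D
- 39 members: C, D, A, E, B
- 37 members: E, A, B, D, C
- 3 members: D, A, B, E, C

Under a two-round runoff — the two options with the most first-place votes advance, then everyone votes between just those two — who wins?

C

Round 1 first-place votes: A 31, E 37, C 55, B 0, D 3.
C and E advance.
Runoff: C is preferred to E by 82 voters; E by 44.
C wins the runoff.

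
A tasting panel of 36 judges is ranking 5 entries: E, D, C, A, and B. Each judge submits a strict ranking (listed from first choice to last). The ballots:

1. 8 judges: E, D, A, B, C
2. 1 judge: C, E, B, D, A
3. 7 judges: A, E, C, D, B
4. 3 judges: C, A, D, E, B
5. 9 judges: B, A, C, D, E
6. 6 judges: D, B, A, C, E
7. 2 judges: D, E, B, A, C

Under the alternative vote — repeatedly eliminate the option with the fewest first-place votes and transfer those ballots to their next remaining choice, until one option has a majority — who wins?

E

Round 1: E 8, D 8, C 4, A 7, B 9. Eliminate C.
Round 2: E 9, D 8, A 10, B 9. Eliminate D.
Round 3: E 11, A 10, B 15. Eliminate A.
Round 4: E 21, B 15. E has a majority.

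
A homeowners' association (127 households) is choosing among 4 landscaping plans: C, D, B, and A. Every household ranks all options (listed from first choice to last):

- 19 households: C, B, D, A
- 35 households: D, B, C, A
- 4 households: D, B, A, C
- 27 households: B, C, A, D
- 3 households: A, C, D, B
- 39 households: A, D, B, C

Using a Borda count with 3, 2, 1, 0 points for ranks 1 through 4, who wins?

C: 19·3 + 35·1 + 4·0 + 27·2 + 3·2 + 39·0 = 152
D: 19·1 + 35·3 + 4·3 + 27·0 + 3·1 + 39·2 = 217
B: 19·2 + 35·2 + 4·2 + 27·3 + 3·0 + 39·1 = 236
A: 19·0 + 35·0 + 4·1 + 27·1 + 3·3 + 39·3 = 157
B has the highest Borda score (236).

B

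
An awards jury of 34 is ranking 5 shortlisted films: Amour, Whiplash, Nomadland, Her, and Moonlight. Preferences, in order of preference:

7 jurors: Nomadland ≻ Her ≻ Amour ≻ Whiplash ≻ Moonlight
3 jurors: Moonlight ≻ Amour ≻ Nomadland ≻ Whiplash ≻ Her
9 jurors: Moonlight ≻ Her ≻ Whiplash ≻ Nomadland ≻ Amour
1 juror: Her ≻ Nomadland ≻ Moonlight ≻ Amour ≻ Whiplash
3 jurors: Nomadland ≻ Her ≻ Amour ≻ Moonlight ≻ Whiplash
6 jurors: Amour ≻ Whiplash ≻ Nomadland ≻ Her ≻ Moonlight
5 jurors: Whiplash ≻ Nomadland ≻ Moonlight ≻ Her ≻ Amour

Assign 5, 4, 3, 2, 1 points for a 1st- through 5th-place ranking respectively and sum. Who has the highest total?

Nomadland

Amour: 7·3 + 3·4 + 9·1 + 1·2 + 3·3 + 6·5 + 5·1 = 88
Whiplash: 7·2 + 3·2 + 9·3 + 1·1 + 3·1 + 6·4 + 5·5 = 100
Nomadland: 7·5 + 3·3 + 9·2 + 1·4 + 3·5 + 6·3 + 5·4 = 119
Her: 7·4 + 3·1 + 9·4 + 1·5 + 3·4 + 6·2 + 5·2 = 106
Moonlight: 7·1 + 3·5 + 9·5 + 1·3 + 3·2 + 6·1 + 5·3 = 97
Nomadland has the highest Borda score (119).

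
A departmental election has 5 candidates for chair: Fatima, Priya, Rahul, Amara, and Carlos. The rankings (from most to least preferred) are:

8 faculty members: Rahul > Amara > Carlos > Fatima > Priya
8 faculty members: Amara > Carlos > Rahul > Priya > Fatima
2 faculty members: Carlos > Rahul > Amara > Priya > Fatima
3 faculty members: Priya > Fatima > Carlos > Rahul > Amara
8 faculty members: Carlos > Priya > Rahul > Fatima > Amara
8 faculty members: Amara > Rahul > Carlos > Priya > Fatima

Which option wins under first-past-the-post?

Amara

First-place votes: Fatima 0, Priya 3, Rahul 8, Amara 16, Carlos 10.
Amara has the most first-place votes.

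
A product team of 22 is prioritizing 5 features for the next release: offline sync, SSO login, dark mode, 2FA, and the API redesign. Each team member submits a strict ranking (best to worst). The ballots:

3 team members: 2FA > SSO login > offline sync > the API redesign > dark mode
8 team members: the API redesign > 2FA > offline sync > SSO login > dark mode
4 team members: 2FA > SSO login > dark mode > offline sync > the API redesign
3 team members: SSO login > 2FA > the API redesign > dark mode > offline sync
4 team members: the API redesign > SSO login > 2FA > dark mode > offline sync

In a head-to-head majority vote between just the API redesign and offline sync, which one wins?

the API redesign

Voters preferring the API redesign to offline sync: 15; preferring offline sync to the API redesign: 7.
the API redesign wins the head-to-head.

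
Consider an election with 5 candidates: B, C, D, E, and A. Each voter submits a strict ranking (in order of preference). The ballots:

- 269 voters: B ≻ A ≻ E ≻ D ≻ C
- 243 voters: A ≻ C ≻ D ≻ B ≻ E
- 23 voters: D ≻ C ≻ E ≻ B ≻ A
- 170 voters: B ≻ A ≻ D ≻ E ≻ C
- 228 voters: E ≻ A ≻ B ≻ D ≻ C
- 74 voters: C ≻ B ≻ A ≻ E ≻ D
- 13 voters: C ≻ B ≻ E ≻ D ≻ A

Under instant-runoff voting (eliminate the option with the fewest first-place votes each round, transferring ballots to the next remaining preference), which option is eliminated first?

Round 1: B 439, C 87, D 23, E 228, A 243. Eliminate D.

D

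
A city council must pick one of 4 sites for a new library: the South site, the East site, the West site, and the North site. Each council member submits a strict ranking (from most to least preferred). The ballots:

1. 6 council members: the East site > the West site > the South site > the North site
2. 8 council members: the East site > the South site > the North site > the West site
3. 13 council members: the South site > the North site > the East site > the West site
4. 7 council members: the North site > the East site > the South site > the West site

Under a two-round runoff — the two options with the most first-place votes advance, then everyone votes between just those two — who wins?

the East site

Round 1 first-place votes: the South site 13, the East site 14, the West site 0, the North site 7.
the East site and the South site advance.
Runoff: the East site is preferred to the South site by 21 voters; the South site by 13.
the East site wins the runoff.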